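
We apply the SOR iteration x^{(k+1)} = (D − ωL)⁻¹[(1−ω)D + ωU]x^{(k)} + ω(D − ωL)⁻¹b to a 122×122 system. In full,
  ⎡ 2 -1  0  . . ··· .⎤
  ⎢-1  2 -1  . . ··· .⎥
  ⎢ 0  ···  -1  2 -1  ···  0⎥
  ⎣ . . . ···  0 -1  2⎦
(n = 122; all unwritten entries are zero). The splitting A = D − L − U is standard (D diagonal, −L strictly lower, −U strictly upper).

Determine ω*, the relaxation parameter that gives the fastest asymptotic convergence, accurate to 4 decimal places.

ω* = 1.9502

[ρ_J] n=122: ρ(B_J) = cos(π/(n+1)) = cos(π/123) = 0.9997.
√(1−ρ_J²) = |sin(π/123)| = 0.02554
ω* = 2/(1 + 0.02554) = 2/1.02554 = 1.9502.
At ω = 1.9502 every |λ(B_ω)| = ω−1, so ρ_SOR = 0.9502.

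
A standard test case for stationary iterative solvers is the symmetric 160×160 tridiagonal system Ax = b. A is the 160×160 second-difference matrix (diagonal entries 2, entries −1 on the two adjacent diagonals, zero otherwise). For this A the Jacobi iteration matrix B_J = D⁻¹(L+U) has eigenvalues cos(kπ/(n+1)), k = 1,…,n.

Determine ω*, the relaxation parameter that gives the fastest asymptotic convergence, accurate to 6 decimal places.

spectrum of D⁻¹(L+U) = {cos(kπ/161) : 1≤k≤160}; ρ_J = cos(π/161) = 0.999810.
√(1 − cos²(π/161)) = sin(π/161) ≈ 0.0195118.
[ω*] 2 ÷ (1 + 0.0195118) = 2 ÷ 1.0195118 = 1.961723.
At ω = 1.961723 every |λ(B_ω)| = ω−1, so ρ_SOR = 0.961723.

ω* = 1.961723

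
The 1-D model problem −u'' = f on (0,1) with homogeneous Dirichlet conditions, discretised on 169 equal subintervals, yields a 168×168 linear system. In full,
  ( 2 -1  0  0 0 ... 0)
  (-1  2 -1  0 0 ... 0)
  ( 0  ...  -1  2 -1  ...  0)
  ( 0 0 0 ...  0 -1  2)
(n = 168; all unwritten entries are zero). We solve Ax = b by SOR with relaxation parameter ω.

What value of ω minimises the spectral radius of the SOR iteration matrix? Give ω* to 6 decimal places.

spectrum of D⁻¹(L+U) = {cos(kπ/169) : 1≤k≤168}; ρ_J = cos(π/169) = 0.999827.
√(1−ρ_J²) simplifies to sin(π/169) = 0.0185882.
[ω*] 2 ÷ (1 + 0.0185882) = 2 ÷ 1.0185882 = 1.963502.
[ρ_SOR] ω* − 1 = 0.963502.

ω* = 1.963502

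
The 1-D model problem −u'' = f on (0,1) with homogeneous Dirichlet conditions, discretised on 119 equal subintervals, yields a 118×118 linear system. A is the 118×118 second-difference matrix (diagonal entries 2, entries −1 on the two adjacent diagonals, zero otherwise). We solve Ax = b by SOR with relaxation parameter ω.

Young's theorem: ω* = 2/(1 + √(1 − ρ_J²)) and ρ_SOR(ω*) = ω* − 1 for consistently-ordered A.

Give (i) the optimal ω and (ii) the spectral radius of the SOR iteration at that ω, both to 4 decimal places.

ω* = 1.9486, ρ_SOR = 0.9486

[ρ_J] n=118: ρ(B_J) = cos(π/(n+1)) = cos(π/119) = 0.9997.
√(1−ρ_J²) simplifies to sin(π/119) = 0.02640.
ω* = 2 / (1 + 0.02640) = 2 / 1.02640 ≈ 1.9486.
Hence ρ(B_{ω*}) = 1.9486 − 1 = 0.9486.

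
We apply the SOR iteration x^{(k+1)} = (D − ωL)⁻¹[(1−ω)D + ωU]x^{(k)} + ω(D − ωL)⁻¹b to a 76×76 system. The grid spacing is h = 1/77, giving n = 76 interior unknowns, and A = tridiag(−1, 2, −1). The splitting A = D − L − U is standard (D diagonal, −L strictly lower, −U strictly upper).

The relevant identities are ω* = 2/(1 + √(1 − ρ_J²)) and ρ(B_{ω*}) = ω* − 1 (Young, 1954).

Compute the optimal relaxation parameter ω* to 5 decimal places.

ω* = 1.92162

[ρ_J] n=76: ρ(B_J) = cos(π/(n+1)) = cos(π/77) = 0.99917.
√(1−ρ_J²) simplifies to sin(π/77) = 0.040789.
ω* = 2/(1+0.040789) = 1.92162
ρ_SOR = ω* − 1 = 1.92162 − 1 = 0.92162.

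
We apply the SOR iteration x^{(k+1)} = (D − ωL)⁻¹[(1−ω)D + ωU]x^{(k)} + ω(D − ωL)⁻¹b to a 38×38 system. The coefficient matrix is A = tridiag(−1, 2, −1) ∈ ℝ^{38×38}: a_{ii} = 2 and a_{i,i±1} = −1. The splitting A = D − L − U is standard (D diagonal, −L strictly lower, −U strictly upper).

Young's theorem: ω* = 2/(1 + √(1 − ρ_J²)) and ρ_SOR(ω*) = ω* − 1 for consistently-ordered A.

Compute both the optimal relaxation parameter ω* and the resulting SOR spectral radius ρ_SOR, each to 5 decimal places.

With n=38, ρ(Jacobi) = cos(π/39) = 0.99676.
√(1 − cos²(π/39)) = sin(π/39) ≈ 0.080467.
ω* = 2 / (1 + 0.080467) = 2 / 1.080467 ≈ 1.85105.
ρ(B_{ω*}) = ω*−1 = 0.85105

ω* = 1.85105, ρ_SOR = 0.85105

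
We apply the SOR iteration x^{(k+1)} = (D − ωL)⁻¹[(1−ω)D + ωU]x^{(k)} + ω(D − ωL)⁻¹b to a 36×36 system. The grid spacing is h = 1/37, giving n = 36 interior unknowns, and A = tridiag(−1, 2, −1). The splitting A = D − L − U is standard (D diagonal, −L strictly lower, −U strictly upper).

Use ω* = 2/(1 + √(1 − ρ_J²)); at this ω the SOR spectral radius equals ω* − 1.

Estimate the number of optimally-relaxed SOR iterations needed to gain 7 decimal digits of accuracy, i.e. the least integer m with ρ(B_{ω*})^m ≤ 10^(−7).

[ρ_J] n=36: ρ(B_J) = cos(π/(n+1)) = cos(π/37) = 0.9963975.
√(1−ρ_J²) simplifies to sin(π/37) = 0.0848059.
ω* = 2 / (1 + 0.0848059) = 2 / 1.0848059 ≈ 1.8436478.
ρ_SOR = ω* − 1 = 1.8436478 − 1 = 0.8436478.
m ≥ 7·ln10 / (−ln 0.8436478) = 94.801; smallest integer m = 95.

m = 95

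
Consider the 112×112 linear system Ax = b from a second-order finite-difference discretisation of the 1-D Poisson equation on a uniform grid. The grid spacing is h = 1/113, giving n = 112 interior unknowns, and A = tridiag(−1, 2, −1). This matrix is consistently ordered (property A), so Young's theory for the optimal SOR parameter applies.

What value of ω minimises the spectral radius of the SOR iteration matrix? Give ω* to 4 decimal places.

ω* = 1.9459

[ρ_J] n=112: ρ(B_J) = cos(π/(n+1)) = cos(π/113) = 0.9996.
√(1−ρ_J²) = |sin(π/113)| = 0.02780
ω* = 2 / (1 + 0.02780) = 2 / 1.02780 ≈ 1.9459.
ρ(B_{ω*}) = ω*−1 = 0.9459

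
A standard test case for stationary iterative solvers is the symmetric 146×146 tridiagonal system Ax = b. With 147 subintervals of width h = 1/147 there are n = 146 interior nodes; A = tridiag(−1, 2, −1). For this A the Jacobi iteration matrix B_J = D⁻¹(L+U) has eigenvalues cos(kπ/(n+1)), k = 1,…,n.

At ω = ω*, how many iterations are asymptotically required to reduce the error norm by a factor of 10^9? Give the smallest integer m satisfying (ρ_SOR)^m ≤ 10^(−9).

m = 485

n=146: λ(B_J) = 1 − λ(A)/2 = cos(kπ/147); k=1 gives ρ_J = 0.9997716.
√(1 − cos²(π/147)) = sin(π/147) ≈ 0.0213698.
ω* = 2/(1 + 0.0213698) = 2/1.0213698 = 1.9581546.
At ω = 1.9581546 every |λ(B_ω)| = ω−1, so ρ_SOR = 0.9581546.
ρ_SOR^m ≤ 10^(−9) ⇔ m ≥ 9·ln10/(−ln 0.9581546) = 20.7233/0.0427461 = 484.800; m = ⌈484.800⌉ = 485.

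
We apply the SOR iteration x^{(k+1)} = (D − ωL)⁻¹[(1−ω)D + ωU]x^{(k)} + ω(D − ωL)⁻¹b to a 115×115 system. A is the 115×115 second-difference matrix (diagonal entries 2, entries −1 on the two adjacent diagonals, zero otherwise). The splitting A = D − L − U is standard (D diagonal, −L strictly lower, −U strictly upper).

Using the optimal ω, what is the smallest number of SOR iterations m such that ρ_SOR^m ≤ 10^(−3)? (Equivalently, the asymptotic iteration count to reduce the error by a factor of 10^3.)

m = 128

B_J for the 115×115 system has eigenvalues cos(kπ/116); ρ_J = cos(π/116) = 0.9996333.
√(1 − cos²(π/116)) = sin(π/116) ≈ 0.0270794.
ω* = 2/(1+0.0270794) = 1.9472691
At ω = 1.9472691 every |λ(B_ω)| = ω−1, so ρ_SOR = 0.9472691.
m ≥ 3·ln10 / (−ln 0.9472691) = 127.515; smallest integer m = 128.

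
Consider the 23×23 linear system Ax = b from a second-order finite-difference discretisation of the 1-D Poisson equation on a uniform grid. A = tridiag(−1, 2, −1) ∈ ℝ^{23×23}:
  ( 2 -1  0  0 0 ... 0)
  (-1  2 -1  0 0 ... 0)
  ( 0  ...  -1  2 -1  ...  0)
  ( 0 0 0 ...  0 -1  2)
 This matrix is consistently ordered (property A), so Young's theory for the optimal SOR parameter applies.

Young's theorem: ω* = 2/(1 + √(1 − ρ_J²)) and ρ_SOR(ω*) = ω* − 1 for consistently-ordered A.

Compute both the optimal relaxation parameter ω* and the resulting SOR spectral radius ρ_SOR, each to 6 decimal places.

ω* = 1.769088, ρ_SOR = 0.769088

spectrum of D⁻¹(L+U) = {cos(kπ/24) : 1≤k≤23}; ρ_J = cos(π/24) = 0.991445.
1 − cos²(π/24) = sin²(π/24) ⇒ √(1−ρ_J²) = sin(π/24) = 0.1305262.
ω* = 2/(1+0.1305262) = 1.769088
Hence ρ(B_{ω*}) = 1.769088 − 1 = 0.769088.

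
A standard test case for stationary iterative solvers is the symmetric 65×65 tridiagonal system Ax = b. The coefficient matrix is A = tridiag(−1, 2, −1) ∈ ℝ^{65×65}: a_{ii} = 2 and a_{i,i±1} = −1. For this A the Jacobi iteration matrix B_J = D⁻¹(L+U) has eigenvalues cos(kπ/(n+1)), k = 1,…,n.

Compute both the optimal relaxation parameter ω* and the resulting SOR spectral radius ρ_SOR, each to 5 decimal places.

B_J for the 65×65 system has eigenvalues cos(kπ/66); ρ_J = cos(π/66) = 0.99887.
√(1−ρ_J²) = |sin(π/66)| = 0.047582
ω* = 2/(1 + 0.047582) = 2/1.047582 = 1.90916.
[ρ_SOR] ω* − 1 = 0.90916.

ω* = 1.90916, ρ_SOR = 0.90916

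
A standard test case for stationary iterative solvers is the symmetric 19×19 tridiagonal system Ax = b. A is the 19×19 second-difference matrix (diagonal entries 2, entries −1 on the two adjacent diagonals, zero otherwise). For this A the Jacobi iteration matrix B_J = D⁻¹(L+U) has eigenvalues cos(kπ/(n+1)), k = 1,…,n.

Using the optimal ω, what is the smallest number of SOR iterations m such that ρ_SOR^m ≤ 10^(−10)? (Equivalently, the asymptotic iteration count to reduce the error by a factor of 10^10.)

spectrum of D⁻¹(L+U) = {cos(kπ/20) : 1≤k≤19}; ρ_J = cos(π/20) = 0.9876883.
root = sin(π/20) = 0.1564345  (since 1−cos² = sin²).
Young: ω* = 2/(1+√(1−ρ_J²)) = 2/(1+0.1564345) = 2/1.1564345 = 1.7294538.
Hence ρ(B_{ω*}) = 1.7294538 − 1 = 0.7294538.
Need (0.7294538)^m ≤ 10^(−10): m ≥ 10·ln10/|ln 0.7294538| = 23.0259/0.315459 = 72.992 ⇒ m = 73.

m = 73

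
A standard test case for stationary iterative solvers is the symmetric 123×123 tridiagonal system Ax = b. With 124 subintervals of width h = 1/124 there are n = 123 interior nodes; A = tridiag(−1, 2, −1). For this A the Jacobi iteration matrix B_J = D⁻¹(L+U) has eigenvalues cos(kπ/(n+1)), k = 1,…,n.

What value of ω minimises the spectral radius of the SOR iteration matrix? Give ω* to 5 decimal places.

ω* = 1.95059

[ρ_J] n=123: ρ(B_J) = cos(π/(n+1)) = cos(π/124) = 0.99968.
√(1 − cos²(π/124)) = sin(π/124) ≈ 0.025333.
Then 2/(1+√(1−ρ_J²)) = 2/(1+0.025333); ω* = 2/1.025333 = 1.95059.
and ρ(B_{ω*}) = 1.95059 − 1 = 0.95059.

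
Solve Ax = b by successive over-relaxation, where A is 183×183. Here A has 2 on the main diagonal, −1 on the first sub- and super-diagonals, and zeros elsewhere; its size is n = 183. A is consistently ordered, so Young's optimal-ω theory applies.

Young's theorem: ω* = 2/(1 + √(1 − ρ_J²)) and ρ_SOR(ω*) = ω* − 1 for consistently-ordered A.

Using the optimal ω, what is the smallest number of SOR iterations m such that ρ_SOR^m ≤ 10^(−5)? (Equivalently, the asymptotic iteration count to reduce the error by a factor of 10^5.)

With n=183, ρ(Jacobi) = cos(π/184) = 0.9998542.
√(1 − cos²(π/184)) = sin(π/184) ≈ 0.0170730.
Young: ω* = 2/(1+√(1−ρ_J²)) = 2/(1+0.0170730) = 2/1.0170730 = 1.9664272.
Hence ρ(B_{ω*}) = 1.9664272 − 1 = 0.9664272.
m ≥ 5·ln10 / (−ln 0.9664272) = 337.134; smallest integer m = 338.

m = 338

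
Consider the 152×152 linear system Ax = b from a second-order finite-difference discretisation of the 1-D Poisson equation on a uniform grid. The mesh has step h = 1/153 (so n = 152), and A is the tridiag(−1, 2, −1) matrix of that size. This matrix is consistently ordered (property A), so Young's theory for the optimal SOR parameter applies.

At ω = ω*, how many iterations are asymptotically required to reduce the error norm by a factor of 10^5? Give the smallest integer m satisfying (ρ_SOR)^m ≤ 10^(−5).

m = 281

n=152: λ(B_J) = 1 − λ(A)/2 = cos(kπ/153); k=1 gives ρ_J = 0.9997892.
1 − cos²(π/153) = sin²(π/153) ⇒ √(1−ρ_J²) = sin(π/153) = 0.0205318.
Young: ω* = 2/(1+√(1−ρ_J²)) = 2/(1+0.0205318) = 2/1.0205318 = 1.9597625.
[ρ_SOR] ω* − 1 = 0.9597625.
ρ_SOR^m ≤ 10^(−5) ⇔ m ≥ 5·ln10/(−ln 0.9597625) = 11.5129/0.0410694 = 280.328; m = ⌈280.328⌉ = 281.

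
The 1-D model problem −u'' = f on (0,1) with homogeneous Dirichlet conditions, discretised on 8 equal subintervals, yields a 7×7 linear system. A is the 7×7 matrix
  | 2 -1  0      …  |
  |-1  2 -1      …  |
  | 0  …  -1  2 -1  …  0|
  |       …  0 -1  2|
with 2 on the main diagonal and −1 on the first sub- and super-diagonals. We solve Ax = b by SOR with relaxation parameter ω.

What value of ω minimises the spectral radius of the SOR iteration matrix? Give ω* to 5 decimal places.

ω* = 1.44646

With n=7, ρ(Jacobi) = cos(π/8) = 0.92388.
root = sin(π/8) = 0.382683  (since 1−cos² = sin²).
ω* = 2/(1 + 0.382683) = 2/1.382683 = 1.44646.
ρ(B_{ω*}) = ω*−1 = 0.44646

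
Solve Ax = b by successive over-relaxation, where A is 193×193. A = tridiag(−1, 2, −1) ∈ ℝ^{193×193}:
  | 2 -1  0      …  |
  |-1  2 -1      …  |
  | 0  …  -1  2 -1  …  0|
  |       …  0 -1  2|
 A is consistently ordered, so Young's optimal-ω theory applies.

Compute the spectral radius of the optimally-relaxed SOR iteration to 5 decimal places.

With n=193, ρ(Jacobi) = cos(π/194) = 0.99987.
√(1−ρ_J²) simplifies to sin(π/194) = 0.016193.
Young: ω* = 2/(1+√(1−ρ_J²)) = 2/(1+0.016193) = 2/1.016193 = 1.96813.
ρ_SOR = ω* − 1 ≈ 0.96813.

ρ_SOR = 0.96813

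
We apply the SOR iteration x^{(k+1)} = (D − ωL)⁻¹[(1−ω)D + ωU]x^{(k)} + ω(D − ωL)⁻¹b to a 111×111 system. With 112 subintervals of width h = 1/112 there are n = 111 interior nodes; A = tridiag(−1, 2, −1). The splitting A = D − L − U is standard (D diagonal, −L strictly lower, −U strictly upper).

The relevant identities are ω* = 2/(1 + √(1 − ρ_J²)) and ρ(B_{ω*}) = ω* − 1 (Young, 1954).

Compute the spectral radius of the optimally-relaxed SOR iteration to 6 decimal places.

With n=111, ρ(Jacobi) = cos(π/112) = 0.999607.
root = sin(π/112) = 0.0280463  (since 1−cos² = sin²).
So ω* = 2/1.0280463 = 1.945438 (Young).
ρ_SOR = ω* − 1 = 1.945438 − 1 = 0.945438.

ρ_SOR = 0.945438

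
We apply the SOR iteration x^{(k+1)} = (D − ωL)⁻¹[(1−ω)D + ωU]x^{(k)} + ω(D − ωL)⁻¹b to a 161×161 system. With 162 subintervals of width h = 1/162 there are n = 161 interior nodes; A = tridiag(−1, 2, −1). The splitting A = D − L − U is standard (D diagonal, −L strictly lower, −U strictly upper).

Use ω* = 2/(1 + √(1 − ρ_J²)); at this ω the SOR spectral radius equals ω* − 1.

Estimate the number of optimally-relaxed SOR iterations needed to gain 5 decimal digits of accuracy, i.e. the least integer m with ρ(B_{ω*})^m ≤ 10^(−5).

B_J for the 161×161 system has eigenvalues cos(kπ/162); ρ_J = cos(π/162) = 0.9998120.
√(1−ρ_J²) simplifies to sin(π/162) = 0.0193913.
ω* = 2/(1 + 0.0193913) = 2/1.0193913 = 1.9619551.
ρ(B_{ω*}) = ω*−1 = 0.9619551
5·ln10 = 11.5129; −ln(0.9619551) = 0.0387875; m = ⌈11.5129/0.0387875⌉ = ⌈296.820⌉ = 297.

m = 297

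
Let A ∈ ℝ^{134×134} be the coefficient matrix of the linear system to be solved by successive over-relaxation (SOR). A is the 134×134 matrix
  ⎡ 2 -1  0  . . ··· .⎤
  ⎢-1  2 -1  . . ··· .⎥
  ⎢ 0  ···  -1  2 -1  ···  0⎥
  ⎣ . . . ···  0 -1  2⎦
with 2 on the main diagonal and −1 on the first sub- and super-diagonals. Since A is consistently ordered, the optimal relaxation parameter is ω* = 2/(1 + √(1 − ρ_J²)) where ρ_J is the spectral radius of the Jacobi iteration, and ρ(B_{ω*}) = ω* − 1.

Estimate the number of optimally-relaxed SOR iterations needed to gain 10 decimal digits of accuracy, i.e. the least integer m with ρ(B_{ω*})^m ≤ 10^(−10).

[ρ_J] n=134: ρ(B_J) = cos(π/(n+1)) = cos(π/135) = 0.9997292.
√(1−ρ_J²) = |sin(π/135)| = 0.0232690
ω* = 2/(1+0.0232690) = 1.9545203
[ρ_SOR] ω* − 1 = 0.9545203.
For 10 digits: m = 10·ln10 / (−ln 0.9545203) = 23.0259/0.0465464 = 494.687; round up → m = 495.

m = 495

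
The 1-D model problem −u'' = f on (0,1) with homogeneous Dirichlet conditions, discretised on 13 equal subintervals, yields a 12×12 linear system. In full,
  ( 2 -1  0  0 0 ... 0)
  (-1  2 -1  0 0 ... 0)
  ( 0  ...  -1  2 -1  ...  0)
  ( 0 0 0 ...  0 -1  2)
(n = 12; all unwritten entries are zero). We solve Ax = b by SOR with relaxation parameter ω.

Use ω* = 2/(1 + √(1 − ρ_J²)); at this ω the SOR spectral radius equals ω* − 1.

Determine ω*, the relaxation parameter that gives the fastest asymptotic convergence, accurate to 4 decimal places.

ω* = 1.6138

spectrum of D⁻¹(L+U) = {cos(kπ/13) : 1≤k≤12}; ρ_J = cos(π/13) = 0.9709.
√(1−ρ_J²) = |sin(π/13)| = 0.23932
ω* = 2 / (1 + 0.23932) = 2 / 1.23932 ≈ 1.6138.
[ρ_SOR] ω* − 1 = 0.6138.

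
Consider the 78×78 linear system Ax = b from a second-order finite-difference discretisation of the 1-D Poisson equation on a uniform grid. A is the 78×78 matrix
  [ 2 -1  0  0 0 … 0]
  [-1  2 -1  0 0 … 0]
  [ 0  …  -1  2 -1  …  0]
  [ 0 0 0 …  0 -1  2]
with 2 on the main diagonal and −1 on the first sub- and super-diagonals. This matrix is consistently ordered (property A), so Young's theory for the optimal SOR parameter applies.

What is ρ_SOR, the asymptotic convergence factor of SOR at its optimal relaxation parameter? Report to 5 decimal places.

ρ_SOR = 0.92353

ρ_J = max_k |cos(kπ/79)| = cos(π/79) = 0.99921
root = sin(π/79) = 0.039757  (since 1−cos² = sin²).
ω* = 2/(1 + 0.039757) = 2/1.039757 = 1.92353.
ρ_SOR = ω* − 1 = 1.92353 − 1 = 0.92353.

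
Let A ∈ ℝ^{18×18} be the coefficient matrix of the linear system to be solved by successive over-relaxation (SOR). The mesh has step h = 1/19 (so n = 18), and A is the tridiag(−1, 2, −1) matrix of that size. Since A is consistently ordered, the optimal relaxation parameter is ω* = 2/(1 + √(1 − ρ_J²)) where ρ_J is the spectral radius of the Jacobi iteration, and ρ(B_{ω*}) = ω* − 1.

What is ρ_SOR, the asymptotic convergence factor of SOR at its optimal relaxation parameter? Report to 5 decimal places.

ρ_SOR = 0.71734

½·tridiag(1,0,1) at n=18: λ_k = cos(kπ/19); max |λ| at k=1 ⇒ ρ_J = cos(π/19) ≈ 0.98636.
√(1−ρ_J²) = |sin(π/19)| = 0.164595
ω* = 2/(1 + 0.164595) = 2/1.164595 = 1.71734.
ρ_SOR = ω* − 1 ≈ 0.71734.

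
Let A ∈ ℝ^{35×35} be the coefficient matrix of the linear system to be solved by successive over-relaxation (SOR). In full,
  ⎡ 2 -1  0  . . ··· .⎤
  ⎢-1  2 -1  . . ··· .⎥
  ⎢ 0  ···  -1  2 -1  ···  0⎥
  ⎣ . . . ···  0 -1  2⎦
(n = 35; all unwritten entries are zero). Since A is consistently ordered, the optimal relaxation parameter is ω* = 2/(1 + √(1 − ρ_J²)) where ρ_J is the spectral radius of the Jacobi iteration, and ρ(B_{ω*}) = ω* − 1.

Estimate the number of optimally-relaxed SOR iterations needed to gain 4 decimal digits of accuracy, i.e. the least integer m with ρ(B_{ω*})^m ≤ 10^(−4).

n=35: λ(B_J) = 1 − λ(A)/2 = cos(kπ/36); k=1 gives ρ_J = 0.9961947.
root = sin(π/36) = 0.0871557  (since 1−cos² = sin²).
ω* = 2/(1+0.0871557) = 1.8396629
ρ_SOR = ω* − 1 ≈ 0.8396629.
Need (0.8396629)^m ≤ 10^(−4): m ≥ 4·ln10/|ln 0.8396629| = 9.21034/0.174755 = 52.704 ⇒ m = 53.

m = 53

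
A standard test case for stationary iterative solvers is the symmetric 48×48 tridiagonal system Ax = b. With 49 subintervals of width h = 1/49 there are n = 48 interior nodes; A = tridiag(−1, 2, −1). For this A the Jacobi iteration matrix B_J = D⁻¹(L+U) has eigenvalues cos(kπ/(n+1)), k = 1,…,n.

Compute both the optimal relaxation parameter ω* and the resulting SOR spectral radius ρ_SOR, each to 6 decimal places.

ω* = 1.879575, ρ_SOR = 0.879575

½·tridiag(1,0,1) at n=48: λ_k = cos(kπ/49); max |λ| at k=1 ⇒ ρ_J = cos(π/49) ≈ 0.997945.
√(1 − cos²(π/49)) = sin(π/49) ≈ 0.0640702.
So ω* = 2/1.0640702 = 1.879575 (Young).
At ω = 1.879575 every |λ(B_ω)| = ω−1, so ρ_SOR = 0.879575.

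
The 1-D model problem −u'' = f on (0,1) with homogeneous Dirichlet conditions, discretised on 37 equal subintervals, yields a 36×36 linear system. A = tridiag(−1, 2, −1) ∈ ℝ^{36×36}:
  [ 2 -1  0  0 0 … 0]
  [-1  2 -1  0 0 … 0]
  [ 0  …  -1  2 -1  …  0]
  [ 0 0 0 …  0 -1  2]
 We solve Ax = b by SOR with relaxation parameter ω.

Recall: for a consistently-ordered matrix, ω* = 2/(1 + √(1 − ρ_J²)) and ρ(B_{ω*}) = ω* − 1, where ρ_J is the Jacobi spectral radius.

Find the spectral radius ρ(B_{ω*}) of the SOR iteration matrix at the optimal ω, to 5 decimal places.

ρ_SOR = 0.84365

B_J for the 36×36 system has eigenvalues cos(kπ/37); ρ_J = cos(π/37) = 0.99640.
√(1−ρ_J²) simplifies to sin(π/37) = 0.084806.
ω* = 2/(1+0.084806) = 1.84365
ρ_SOR = ω* − 1 = 1.84365 − 1 = 0.84365.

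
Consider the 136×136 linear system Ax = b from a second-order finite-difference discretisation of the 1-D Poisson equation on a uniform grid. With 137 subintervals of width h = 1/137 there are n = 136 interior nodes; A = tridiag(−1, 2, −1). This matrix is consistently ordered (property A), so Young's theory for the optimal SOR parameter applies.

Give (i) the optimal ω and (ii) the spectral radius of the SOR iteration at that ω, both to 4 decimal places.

ω* = 1.9552, ρ_SOR = 0.9552

½·tridiag(1,0,1) at n=136: λ_k = cos(kπ/137); max |λ| at k=1 ⇒ ρ_J = cos(π/137) ≈ 0.9997.
1 − cos²(π/137) = sin²(π/137) ⇒ √(1−ρ_J²) = sin(π/137) = 0.02293.
ω* = 2/(1 + 0.02293) = 2/1.02293 = 1.9552.
[ρ_SOR] ω* − 1 = 0.9552.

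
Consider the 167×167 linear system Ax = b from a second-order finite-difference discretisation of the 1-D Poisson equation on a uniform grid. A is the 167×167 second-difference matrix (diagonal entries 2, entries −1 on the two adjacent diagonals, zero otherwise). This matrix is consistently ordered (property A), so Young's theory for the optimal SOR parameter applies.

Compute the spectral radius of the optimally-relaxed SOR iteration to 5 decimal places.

ρ_SOR = 0.96329

B_J for the 167×167 system has eigenvalues cos(kπ/168); ρ_J = cos(π/168) = 0.99983.
√(1 − cos²(π/168)) = sin(π/168) ≈ 0.018699.
Young: ω* = 2/(1+√(1−ρ_J²)) = 2/(1+0.018699) = 2/1.018699 = 1.96329.
At ω = 1.96329 every |λ(B_ω)| = ω−1, so ρ_SOR = 0.96329.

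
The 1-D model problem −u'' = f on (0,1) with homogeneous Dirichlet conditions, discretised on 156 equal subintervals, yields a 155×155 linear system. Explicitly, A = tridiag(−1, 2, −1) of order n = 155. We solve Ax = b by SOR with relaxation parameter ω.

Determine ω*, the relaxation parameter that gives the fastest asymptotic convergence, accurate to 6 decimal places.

ω* = 1.960521

With n=155, ρ(Jacobi) = cos(π/156) = 0.999797.
√(1−ρ_J²) = |sin(π/156)| = 0.0201371
Then 2/(1+√(1−ρ_J²)) = 2/(1+0.0201371); ω* = 2/1.0201371 = 1.960521.
ρ_SOR = ω* − 1 ≈ 0.960521.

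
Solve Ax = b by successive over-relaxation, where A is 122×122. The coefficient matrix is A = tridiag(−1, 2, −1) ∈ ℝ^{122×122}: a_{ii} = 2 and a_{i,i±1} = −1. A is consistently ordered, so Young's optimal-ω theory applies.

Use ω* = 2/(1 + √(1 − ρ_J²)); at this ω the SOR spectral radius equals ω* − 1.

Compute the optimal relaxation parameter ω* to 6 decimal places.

ω* = 1.950195

B_J for the 122×122 system has eigenvalues cos(kπ/123); ρ_J = cos(π/123) = 0.999674.
1 − cos²(π/123) = sin²(π/123) ⇒ √(1−ρ_J²) = sin(π/123) = 0.0255386.
So ω* = 2/1.0255386 = 1.950195 (Young).
ρ(B_{ω*}) = ω*−1 = 0.950195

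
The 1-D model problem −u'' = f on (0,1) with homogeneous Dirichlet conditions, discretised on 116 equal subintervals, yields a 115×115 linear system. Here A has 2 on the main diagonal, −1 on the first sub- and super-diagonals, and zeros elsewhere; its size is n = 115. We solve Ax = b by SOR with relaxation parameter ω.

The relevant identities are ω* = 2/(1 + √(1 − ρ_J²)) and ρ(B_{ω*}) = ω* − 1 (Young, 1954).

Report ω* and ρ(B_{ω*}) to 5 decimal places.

ω* = 1.94727, ρ_SOR = 0.94727

With n=115, ρ(Jacobi) = cos(π/116) = 0.99963.
root = sin(π/116) = 0.027079  (since 1−cos² = sin²).
ω* = 2 / (1 + 0.027079) = 2 / 1.027079 ≈ 1.94727.
ρ_SOR = ω* − 1 ≈ 0.94727.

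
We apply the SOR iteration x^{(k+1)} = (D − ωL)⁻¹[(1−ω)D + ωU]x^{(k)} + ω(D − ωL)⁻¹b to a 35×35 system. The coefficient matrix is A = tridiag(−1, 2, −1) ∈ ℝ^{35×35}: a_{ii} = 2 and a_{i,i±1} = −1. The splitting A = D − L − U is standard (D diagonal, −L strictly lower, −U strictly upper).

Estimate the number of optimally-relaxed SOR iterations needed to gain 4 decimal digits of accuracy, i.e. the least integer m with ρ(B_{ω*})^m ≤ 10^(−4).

B_J for the 35×35 system has eigenvalues cos(kπ/36); ρ_J = cos(π/36) = 0.9961947.
1 − cos²(π/36) = sin²(π/36) ⇒ √(1−ρ_J²) = sin(π/36) = 0.0871557.
Young: ω* = 2/(1+√(1−ρ_J²)) = 2/(1+0.0871557) = 2/1.0871557 = 1.8396629.
ρ_SOR = ω* − 1 = 1.8396629 − 1 = 0.8396629.
Need (0.8396629)^m ≤ 10^(−4): m ≥ 4·ln10/|ln 0.8396629| = 9.21034/0.174755 = 52.704 ⇒ m = 53.

m = 53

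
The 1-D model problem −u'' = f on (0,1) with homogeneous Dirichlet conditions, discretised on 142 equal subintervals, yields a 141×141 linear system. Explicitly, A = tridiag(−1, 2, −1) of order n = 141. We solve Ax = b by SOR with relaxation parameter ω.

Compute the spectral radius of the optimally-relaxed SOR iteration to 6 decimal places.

ρ_SOR = 0.956713

B_J for the 141×141 system has eigenvalues cos(kπ/142); ρ_J = cos(π/142) = 0.999755.
1 − cos²(π/142) = sin²(π/142) ⇒ √(1−ρ_J²) = sin(π/142) = 0.0221221.
Young: ω* = 2/(1+√(1−ρ_J²)) = 2/(1+0.0221221) = 2/1.0221221 = 1.956713.
[ρ_SOR] ω* − 1 = 0.956713.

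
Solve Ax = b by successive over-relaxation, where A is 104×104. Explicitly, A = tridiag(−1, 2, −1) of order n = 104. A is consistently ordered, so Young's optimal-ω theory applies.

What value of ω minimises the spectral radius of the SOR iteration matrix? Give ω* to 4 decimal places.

ω* = 1.9419

½·tridiag(1,0,1) at n=104: λ_k = cos(kπ/105); max |λ| at k=1 ⇒ ρ_J = cos(π/105) ≈ 0.9996.
root = sin(π/105) = 0.02992  (since 1−cos² = sin²).
So ω* = 2/1.02992 = 1.9419 (Young).
and ρ(B_{ω*}) = 1.9419 − 1 = 0.9419.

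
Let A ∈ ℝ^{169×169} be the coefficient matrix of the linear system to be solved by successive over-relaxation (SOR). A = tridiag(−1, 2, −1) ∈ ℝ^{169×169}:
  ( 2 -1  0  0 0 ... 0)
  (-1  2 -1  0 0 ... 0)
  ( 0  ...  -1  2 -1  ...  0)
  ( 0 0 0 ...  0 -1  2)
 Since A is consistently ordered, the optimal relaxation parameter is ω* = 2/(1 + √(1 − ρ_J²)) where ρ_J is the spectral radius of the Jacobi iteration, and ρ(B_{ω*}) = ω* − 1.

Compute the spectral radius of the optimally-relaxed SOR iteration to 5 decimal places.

ρ_SOR = 0.96371

With n=169, ρ(Jacobi) = cos(π/170) = 0.99983.
√(1−ρ_J²) simplifies to sin(π/170) = 0.018479.
Young: ω* = 2/(1+√(1−ρ_J²)) = 2/(1+0.018479) = 2/1.018479 = 1.96371.
At ω = 1.96371 every |λ(B_ω)| = ω−1, so ρ_SOR = 0.96371.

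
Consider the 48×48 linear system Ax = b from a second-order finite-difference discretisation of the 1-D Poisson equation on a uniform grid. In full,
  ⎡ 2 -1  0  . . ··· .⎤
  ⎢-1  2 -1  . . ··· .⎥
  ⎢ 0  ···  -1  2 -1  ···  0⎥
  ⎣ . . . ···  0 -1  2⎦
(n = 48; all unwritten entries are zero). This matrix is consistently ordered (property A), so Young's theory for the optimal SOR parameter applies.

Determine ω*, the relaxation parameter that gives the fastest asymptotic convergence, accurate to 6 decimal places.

ω* = 1.879575

ρ_J = max_k |cos(kπ/49)| = cos(π/49) = 0.997945
√(1−ρ_J²) simplifies to sin(π/49) = 0.0640702.
Then 2/(1+√(1−ρ_J²)) = 2/(1+0.0640702); ω* = 2/1.0640702 = 1.879575.
ρ_SOR = ω* − 1 ≈ 0.879575.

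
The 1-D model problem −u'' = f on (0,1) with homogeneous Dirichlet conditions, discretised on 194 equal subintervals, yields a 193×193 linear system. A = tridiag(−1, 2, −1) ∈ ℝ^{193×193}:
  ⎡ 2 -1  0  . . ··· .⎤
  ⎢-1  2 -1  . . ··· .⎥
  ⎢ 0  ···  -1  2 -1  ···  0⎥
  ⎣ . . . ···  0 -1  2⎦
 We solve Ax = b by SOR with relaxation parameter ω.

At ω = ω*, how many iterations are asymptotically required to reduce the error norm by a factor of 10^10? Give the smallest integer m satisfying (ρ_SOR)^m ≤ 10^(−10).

m = 711

ρ_J = max_k |cos(kπ/194)| = cos(π/194) = 0.9998689
root = sin(π/194) = 0.0161931  (since 1−cos² = sin²).
Then 2/(1+√(1−ρ_J²)) = 2/(1+0.0161931); ω* = 2/1.0161931 = 1.9681299.
Hence ρ(B_{ω*}) = 1.9681299 − 1 = 0.9681299.
10·ln10 = 23.0259; −ln(0.9681299) = 0.032389; m = ⌈23.0259/0.032389⌉ = ⌈710.917⌉ = 711.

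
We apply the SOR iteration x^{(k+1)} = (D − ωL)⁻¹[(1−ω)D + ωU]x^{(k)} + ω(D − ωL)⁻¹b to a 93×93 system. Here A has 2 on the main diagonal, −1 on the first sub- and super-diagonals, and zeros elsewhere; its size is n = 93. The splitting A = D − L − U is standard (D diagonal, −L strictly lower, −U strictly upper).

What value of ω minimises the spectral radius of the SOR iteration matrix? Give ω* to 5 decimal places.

ω* = 1.93533

ρ_J = max_k |cos(kπ/94)| = cos(π/94) = 0.99944
√(1−ρ_J²) = |sin(π/94)| = 0.033415
Young: ω* = 2/(1+√(1−ρ_J²)) = 2/(1+0.033415) = 2/1.033415 = 1.93533.
At ω = 1.93533 every |λ(B_ω)| = ω−1, so ρ_SOR = 0.93533.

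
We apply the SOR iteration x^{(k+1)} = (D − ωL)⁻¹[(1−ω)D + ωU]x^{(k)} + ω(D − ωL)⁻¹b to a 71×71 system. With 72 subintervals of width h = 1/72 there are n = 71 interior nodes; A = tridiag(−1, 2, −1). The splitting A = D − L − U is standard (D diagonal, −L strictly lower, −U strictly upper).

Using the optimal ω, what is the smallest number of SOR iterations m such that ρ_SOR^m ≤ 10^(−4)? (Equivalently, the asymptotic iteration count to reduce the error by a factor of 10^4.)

m = 106

½·tridiag(1,0,1) at n=71: λ_k = cos(kπ/72); max |λ| at k=1 ⇒ ρ_J = cos(π/72) ≈ 0.9990482.
√(1−ρ_J²) simplifies to sin(π/72) = 0.0436194.
ω* = 2/(1 + 0.0436194) = 2/1.0436194 = 1.9164075.
At ω = 1.9164075 every |λ(B_ω)| = ω−1, so ρ_SOR = 0.9164075.
For 4 digits: m = 4·ln10 / (−ln 0.9164075) = 9.21034/0.0872941 = 105.509; round up → m = 106.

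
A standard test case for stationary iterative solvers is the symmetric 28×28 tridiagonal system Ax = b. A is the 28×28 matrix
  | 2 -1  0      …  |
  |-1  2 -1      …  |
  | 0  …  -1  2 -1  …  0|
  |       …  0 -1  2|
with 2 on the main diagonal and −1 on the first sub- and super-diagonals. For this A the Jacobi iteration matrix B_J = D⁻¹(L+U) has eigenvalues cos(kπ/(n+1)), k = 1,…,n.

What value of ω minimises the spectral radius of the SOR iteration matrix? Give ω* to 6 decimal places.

ω* = 1.804860

ρ_J = max_k |cos(kπ/29)| = cos(π/29) = 0.994138
1 − cos²(π/29) = sin²(π/29) ⇒ √(1−ρ_J²) = sin(π/29) = 0.1081190.
ω* = 2 / (1 + 0.1081190) = 2 / 1.1081190 ≈ 1.804860.
[ρ_SOR] ω* − 1 = 0.804860.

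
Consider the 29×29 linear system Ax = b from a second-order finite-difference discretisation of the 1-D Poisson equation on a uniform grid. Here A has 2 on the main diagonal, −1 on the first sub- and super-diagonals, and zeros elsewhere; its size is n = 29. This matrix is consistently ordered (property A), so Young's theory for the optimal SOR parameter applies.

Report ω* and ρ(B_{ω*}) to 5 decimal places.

ω* = 1.81073, ρ_SOR = 0.81073

[ρ_J] n=29: ρ(B_J) = cos(π/(n+1)) = cos(π/30) = 0.99452.
√(1 − cos²(π/30)) = sin(π/30) ≈ 0.104528.
ω* = 2/(1+0.104528) = 1.81073
At ω = 1.81073 every |λ(B_ω)| = ω−1, so ρ_SOR = 0.81073.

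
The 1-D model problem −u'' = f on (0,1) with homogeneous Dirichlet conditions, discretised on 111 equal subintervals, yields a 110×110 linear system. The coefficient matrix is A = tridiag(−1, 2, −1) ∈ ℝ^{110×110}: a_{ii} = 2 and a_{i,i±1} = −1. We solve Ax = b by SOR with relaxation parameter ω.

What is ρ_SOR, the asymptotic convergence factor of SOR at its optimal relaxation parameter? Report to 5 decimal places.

ρ_SOR = 0.94496

B_J for the 110×110 system has eigenvalues cos(kπ/111); ρ_J = cos(π/111) = 0.99960.
root = sin(π/111) = 0.028299  (since 1−cos² = sin²).
[ω*] 2 ÷ (1 + 0.028299) = 2 ÷ 1.028299 = 1.94496.
ρ(B_{ω*}) = ω*−1 = 0.94496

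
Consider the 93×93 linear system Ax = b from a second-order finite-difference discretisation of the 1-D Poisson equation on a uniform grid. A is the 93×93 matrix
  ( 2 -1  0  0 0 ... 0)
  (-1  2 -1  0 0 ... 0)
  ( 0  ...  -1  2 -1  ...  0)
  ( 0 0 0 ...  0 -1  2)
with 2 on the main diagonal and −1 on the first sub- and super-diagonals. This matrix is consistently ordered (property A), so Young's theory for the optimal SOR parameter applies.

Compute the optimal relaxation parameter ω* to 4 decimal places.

With n=93, ρ(Jacobi) = cos(π/94) = 0.9994.
√(1−ρ_J²) = |sin(π/94)| = 0.03341
ω* = 2 / (1 + 0.03341) = 2 / 1.03341 ≈ 1.9353.
ρ_SOR = ω* − 1 = 1.9353 − 1 = 0.9353.

ω* = 1.9353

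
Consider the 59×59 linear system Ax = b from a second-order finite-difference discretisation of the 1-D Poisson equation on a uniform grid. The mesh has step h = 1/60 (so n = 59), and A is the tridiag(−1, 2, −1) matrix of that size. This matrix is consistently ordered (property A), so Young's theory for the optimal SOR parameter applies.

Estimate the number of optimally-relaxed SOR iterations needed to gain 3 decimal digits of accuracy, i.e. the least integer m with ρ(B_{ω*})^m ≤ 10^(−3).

m = 66

With n=59, ρ(Jacobi) = cos(π/60) = 0.9986295.
√(1−ρ_J²) simplifies to sin(π/60) = 0.0523360.
So ω* = 2/1.0523360 = 1.9005337 (Young).
At ω = 1.9005337 every |λ(B_ω)| = ω−1, so ρ_SOR = 0.9005337.
For 3 digits: m = 3·ln10 / (−ln 0.9005337) = 6.90776/0.104768 = 65.934; round up → m = 66.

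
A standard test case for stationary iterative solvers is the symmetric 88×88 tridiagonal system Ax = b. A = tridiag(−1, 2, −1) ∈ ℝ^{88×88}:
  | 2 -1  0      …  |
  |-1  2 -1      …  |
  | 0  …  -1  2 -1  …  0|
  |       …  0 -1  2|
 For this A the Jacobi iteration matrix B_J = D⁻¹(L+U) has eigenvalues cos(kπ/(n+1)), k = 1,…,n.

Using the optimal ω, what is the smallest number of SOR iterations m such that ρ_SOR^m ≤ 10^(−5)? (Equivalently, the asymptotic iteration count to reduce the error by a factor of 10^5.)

m = 164

n=88: λ(B_J) = 1 − λ(A)/2 = cos(kπ/89); k=1 gives ρ_J = 0.9993771.
root = sin(π/89) = 0.0352915  (since 1−cos² = sin²).
ω* = 2 / (1 + 0.0352915) = 2 / 1.0352915 ≈ 1.9318231.
Hence ρ(B_{ω*}) = 1.9318231 − 1 = 0.9318231.
Need (0.9318231)^m ≤ 10^(−5): m ≥ 5·ln10/|ln 0.9318231| = 11.5129/0.0706123 = 163.044 ⇒ m = 164.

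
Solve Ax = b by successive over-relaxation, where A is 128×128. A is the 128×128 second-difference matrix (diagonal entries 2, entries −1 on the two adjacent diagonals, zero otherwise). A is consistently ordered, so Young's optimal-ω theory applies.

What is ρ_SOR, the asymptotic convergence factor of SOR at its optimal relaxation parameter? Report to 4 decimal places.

ρ_SOR = 0.9525

ρ_J = max_k |cos(kπ/129)| = cos(π/129) = 0.9997
1 − cos²(π/129) = sin²(π/129) ⇒ √(1−ρ_J²) = sin(π/129) = 0.02435.
So ω* = 2/1.02435 = 1.9525 (Young).
and ρ(B_{ω*}) = 1.9525 − 1 = 0.9525.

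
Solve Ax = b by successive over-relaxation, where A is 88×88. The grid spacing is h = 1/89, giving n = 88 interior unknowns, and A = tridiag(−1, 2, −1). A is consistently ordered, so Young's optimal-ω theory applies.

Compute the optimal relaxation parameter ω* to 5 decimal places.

With n=88, ρ(Jacobi) = cos(π/89) = 0.99938.
√(1 − cos²(π/89)) = sin(π/89) ≈ 0.035291.
ω* = 2/(1 + 0.035291) = 2/1.035291 = 1.93182.
ρ_SOR = ω* − 1 = 1.93182 − 1 = 0.93182.

ω* = 1.93182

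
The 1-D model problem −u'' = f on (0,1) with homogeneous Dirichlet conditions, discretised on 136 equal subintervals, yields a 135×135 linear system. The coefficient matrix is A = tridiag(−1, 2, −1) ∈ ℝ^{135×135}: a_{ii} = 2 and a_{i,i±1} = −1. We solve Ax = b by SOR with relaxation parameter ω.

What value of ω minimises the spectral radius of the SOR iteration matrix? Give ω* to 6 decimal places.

ω* = 1.954847

[ρ_J] n=135: ρ(B_J) = cos(π/(n+1)) = cos(π/136) = 0.999733.
√(1−ρ_J²) = |sin(π/136)| = 0.0230979
Young: ω* = 2/(1+√(1−ρ_J²)) = 2/(1+0.0230979) = 2/1.0230979 = 1.954847.
[ρ_SOR] ω* − 1 = 0.954847.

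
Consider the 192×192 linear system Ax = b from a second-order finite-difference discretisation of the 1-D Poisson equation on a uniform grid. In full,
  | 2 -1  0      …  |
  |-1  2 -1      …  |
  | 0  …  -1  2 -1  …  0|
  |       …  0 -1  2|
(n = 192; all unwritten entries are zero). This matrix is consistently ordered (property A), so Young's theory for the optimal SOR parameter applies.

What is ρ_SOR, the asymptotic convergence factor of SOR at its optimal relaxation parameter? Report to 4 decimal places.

ρ_SOR = 0.9680

½·tridiag(1,0,1) at n=192: λ_k = cos(kπ/193); max |λ| at k=1 ⇒ ρ_J = cos(π/193) ≈ 0.9999.
1 − cos²(π/193) = sin²(π/193) ⇒ √(1−ρ_J²) = sin(π/193) = 0.01628.
[ω*] 2 ÷ (1 + 0.01628) = 2 ÷ 1.01628 = 1.9680.
[ρ_SOR] ω* − 1 = 0.9680.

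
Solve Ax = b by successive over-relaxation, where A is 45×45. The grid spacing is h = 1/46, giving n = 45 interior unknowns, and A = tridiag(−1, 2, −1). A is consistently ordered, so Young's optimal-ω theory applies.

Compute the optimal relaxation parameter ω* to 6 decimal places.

ω* = 1.872234

[ρ_J] n=45: ρ(B_J) = cos(π/(n+1)) = cos(π/46) = 0.997669.
√(1 − cos²(π/46)) = sin(π/46) ≈ 0.0682424.
ω* = 2/(1 + 0.0682424) = 2/1.0682424 = 1.872234.
ρ_SOR = ω* − 1 = 1.872234 − 1 = 0.872234.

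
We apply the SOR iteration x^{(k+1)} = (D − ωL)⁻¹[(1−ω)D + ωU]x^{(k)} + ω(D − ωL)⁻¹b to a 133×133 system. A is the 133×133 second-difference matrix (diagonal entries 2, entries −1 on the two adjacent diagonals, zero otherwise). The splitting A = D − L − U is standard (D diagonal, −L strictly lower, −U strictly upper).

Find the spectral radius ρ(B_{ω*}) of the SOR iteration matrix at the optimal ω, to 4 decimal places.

ρ_SOR = 0.9542

spectrum of D⁻¹(L+U) = {cos(kπ/134) : 1≤k≤133}; ρ_J = cos(π/134) = 0.9997.
√(1−ρ_J²) simplifies to sin(π/134) = 0.02344.
ω* = 2 / (1 + 0.02344) = 2 / 1.02344 ≈ 1.9542.
ρ_SOR = ω* − 1 ≈ 0.9542.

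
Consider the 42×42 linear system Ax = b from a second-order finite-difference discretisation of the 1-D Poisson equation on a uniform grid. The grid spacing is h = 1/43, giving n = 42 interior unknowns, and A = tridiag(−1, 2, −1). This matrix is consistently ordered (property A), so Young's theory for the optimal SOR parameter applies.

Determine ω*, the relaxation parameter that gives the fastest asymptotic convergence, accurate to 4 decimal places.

spectrum of D⁻¹(L+U) = {cos(kπ/43) : 1≤k≤42}; ρ_J = cos(π/43) = 0.9973.
root = sin(π/43) = 0.07300  (since 1−cos² = sin²).
ω* = 2/(1+0.07300) = 1.8639
ρ_SOR = ω* − 1 ≈ 0.8639.

ω* = 1.8639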